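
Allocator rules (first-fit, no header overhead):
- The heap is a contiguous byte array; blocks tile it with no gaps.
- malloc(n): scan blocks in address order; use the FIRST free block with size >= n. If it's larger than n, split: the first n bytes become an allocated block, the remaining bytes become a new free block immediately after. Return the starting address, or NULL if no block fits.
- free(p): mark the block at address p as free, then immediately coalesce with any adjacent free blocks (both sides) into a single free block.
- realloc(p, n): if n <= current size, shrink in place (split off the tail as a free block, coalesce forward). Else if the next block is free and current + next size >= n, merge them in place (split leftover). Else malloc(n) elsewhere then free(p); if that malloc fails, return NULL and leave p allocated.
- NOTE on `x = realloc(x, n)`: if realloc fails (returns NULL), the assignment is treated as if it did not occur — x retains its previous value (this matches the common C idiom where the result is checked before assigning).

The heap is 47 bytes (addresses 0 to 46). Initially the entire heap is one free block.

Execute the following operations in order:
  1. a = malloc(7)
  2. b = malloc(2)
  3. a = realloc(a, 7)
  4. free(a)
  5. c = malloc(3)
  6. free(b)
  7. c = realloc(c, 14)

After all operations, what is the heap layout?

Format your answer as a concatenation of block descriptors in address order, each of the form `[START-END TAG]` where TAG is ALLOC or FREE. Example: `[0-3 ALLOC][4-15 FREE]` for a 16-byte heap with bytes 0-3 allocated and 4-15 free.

Op 1: a = malloc(7) -> a = 0; heap: [0-6 ALLOC][7-46 FREE]
Op 2: b = malloc(2) -> b = 7; heap: [0-6 ALLOC][7-8 ALLOC][9-46 FREE]
Op 3: a = realloc(a, 7) -> a = 0; heap: [0-6 ALLOC][7-8 ALLOC][9-46 FREE]
Op 4: free(a) -> (freed a); heap: [0-6 FREE][7-8 ALLOC][9-46 FREE]
Op 5: c = malloc(3) -> c = 0; heap: [0-2 ALLOC][3-6 FREE][7-8 ALLOC][9-46 FREE]
Op 6: free(b) -> (freed b); heap: [0-2 ALLOC][3-46 FREE]
Op 7: c = realloc(c, 14) -> c = 0; heap: [0-13 ALLOC][14-46 FREE]

Answer: [0-13 ALLOC][14-46 FREE]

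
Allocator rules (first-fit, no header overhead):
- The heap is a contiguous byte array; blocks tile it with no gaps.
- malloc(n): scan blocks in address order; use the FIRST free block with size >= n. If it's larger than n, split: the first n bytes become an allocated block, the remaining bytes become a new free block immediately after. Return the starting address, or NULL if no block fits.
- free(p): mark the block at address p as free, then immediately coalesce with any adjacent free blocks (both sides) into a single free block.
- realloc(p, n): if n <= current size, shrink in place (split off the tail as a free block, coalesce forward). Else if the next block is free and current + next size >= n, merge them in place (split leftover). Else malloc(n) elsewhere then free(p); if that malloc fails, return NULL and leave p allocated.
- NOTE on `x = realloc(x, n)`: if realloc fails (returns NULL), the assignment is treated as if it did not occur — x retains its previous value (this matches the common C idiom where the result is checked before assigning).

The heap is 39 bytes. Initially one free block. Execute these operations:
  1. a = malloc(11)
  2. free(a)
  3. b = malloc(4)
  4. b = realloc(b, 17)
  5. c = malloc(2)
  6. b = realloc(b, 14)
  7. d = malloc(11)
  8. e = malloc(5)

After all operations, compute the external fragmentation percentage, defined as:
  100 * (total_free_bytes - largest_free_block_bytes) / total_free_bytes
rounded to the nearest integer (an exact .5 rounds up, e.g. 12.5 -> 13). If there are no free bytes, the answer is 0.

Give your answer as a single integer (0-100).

Op 1: a = malloc(11) -> a = 0; heap: [0-10 ALLOC][11-38 FREE]
Op 2: free(a) -> (freed a); heap: [0-38 FREE]
Op 3: b = malloc(4) -> b = 0; heap: [0-3 ALLOC][4-38 FREE]
Op 4: b = realloc(b, 17) -> b = 0; heap: [0-16 ALLOC][17-38 FREE]
Op 5: c = malloc(2) -> c = 17; heap: [0-16 ALLOC][17-18 ALLOC][19-38 FREE]
Op 6: b = realloc(b, 14) -> b = 0; heap: [0-13 ALLOC][14-16 FREE][17-18 ALLOC][19-38 FREE]
Op 7: d = malloc(11) -> d = 19; heap: [0-13 ALLOC][14-16 FREE][17-18 ALLOC][19-29 ALLOC][30-38 FREE]
Op 8: e = malloc(5) -> e = 30; heap: [0-13 ALLOC][14-16 FREE][17-18 ALLOC][19-29 ALLOC][30-34 ALLOC][35-38 FREE]
Free blocks: [3 4] total_free=7 largest=4 -> 100*(7-4)/7 = 300/7 ≈ 42.857 -> rounds to 43

Answer: 43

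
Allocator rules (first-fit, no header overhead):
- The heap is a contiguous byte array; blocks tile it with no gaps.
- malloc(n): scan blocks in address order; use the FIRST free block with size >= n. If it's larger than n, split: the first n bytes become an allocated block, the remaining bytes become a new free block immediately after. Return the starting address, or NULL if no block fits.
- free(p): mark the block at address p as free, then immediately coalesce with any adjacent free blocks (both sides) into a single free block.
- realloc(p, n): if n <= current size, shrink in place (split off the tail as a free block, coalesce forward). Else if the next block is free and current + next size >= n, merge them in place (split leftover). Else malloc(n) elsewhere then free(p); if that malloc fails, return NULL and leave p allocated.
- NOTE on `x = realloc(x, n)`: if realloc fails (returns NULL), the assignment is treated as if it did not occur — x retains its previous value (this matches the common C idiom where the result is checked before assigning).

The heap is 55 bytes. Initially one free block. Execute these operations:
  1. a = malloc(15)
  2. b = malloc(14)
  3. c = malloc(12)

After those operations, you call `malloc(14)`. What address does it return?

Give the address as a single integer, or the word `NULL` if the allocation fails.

Op 1: a = malloc(15) -> a = 0; heap: [0-14 ALLOC][15-54 FREE]
Op 2: b = malloc(14) -> b = 15; heap: [0-14 ALLOC][15-28 ALLOC][29-54 FREE]
Op 3: c = malloc(12) -> c = 29; heap: [0-14 ALLOC][15-28 ALLOC][29-40 ALLOC][41-54 FREE]
malloc(14): first-fit scan over [0-14 ALLOC][15-28 ALLOC][29-40 ALLOC][41-54 FREE] -> 41

Answer: 41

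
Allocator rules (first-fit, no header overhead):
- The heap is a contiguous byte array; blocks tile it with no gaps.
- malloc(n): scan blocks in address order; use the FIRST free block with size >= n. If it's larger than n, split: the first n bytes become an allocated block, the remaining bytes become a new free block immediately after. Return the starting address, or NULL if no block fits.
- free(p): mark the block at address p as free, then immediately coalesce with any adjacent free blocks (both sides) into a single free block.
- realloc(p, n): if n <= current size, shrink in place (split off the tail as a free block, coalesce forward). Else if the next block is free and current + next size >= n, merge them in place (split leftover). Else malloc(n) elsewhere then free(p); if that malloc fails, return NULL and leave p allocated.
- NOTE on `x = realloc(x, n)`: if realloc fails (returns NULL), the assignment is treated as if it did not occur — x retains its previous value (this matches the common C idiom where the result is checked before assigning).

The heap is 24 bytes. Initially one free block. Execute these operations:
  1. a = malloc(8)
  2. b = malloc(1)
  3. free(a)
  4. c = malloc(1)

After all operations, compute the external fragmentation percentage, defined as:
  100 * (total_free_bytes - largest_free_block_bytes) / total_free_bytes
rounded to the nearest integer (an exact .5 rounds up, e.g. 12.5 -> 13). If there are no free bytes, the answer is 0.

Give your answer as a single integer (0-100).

Op 1: a = malloc(8) -> a = 0; heap: [0-7 ALLOC][8-23 FREE]
Op 2: b = malloc(1) -> b = 8; heap: [0-7 ALLOC][8-8 ALLOC][9-23 FREE]
Op 3: free(a) -> (freed a); heap: [0-7 FREE][8-8 ALLOC][9-23 FREE]
Op 4: c = malloc(1) -> c = 0; heap: [0-0 ALLOC][1-7 FREE][8-8 ALLOC][9-23 FREE]
Free blocks: [7 15] total_free=22 largest=15 -> 100*(22-15)/22 = 700/22 ≈ 31.818 -> rounds to 32

Answer: 32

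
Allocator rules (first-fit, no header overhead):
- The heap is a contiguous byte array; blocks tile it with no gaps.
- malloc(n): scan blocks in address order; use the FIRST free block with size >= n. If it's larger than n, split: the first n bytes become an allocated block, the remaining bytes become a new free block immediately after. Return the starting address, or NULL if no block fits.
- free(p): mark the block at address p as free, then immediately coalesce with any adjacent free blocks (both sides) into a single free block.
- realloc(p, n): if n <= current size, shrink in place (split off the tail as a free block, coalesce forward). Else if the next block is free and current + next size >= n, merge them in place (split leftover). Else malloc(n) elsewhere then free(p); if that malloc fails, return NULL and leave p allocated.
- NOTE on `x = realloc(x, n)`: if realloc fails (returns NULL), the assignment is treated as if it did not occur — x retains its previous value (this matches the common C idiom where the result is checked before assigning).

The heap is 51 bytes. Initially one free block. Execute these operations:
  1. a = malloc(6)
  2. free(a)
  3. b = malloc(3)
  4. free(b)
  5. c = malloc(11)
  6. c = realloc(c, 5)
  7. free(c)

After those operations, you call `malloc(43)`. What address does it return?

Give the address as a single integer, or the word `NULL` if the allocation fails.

Op 1: a = malloc(6) -> a = 0; heap: [0-5 ALLOC][6-50 FREE]
Op 2: free(a) -> (freed a); heap: [0-50 FREE]
Op 3: b = malloc(3) -> b = 0; heap: [0-2 ALLOC][3-50 FREE]
Op 4: free(b) -> (freed b); heap: [0-50 FREE]
Op 5: c = malloc(11) -> c = 0; heap: [0-10 ALLOC][11-50 FREE]
Op 6: c = realloc(c, 5) -> c = 0; heap: [0-4 ALLOC][5-50 FREE]
Op 7: free(c) -> (freed c); heap: [0-50 FREE]
malloc(43): first-fit scan over [0-50 FREE] -> 0

Answer: 0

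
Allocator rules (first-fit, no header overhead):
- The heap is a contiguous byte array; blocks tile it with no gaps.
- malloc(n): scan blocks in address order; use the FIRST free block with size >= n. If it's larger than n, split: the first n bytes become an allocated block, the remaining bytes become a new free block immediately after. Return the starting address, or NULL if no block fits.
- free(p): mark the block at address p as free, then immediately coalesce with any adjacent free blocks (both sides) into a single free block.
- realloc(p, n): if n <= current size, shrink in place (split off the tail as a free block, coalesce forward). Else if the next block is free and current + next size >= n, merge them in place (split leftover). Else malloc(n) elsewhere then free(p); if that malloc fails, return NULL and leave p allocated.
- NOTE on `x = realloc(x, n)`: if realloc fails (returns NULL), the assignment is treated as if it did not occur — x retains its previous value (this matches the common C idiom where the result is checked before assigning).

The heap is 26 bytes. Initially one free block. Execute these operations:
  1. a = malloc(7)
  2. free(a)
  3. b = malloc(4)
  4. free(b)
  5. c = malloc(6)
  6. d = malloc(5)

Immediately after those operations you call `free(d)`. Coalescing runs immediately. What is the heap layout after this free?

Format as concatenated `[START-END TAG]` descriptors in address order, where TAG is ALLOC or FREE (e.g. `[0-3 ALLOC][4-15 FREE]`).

Answer: [0-5 ALLOC][6-25 FREE]

Derivation:
Op 1: a = malloc(7) -> a = 0; heap: [0-6 ALLOC][7-25 FREE]
Op 2: free(a) -> (freed a); heap: [0-25 FREE]
Op 3: b = malloc(4) -> b = 0; heap: [0-3 ALLOC][4-25 FREE]
Op 4: free(b) -> (freed b); heap: [0-25 FREE]
Op 5: c = malloc(6) -> c = 0; heap: [0-5 ALLOC][6-25 FREE]
Op 6: d = malloc(5) -> d = 6; heap: [0-5 ALLOC][6-10 ALLOC][11-25 FREE]
free(d): d = 6 -> block [6-10 ALLOC]; mark free, coalesce with adjacent free neighbors -> [0-5 ALLOC][6-25 FREE]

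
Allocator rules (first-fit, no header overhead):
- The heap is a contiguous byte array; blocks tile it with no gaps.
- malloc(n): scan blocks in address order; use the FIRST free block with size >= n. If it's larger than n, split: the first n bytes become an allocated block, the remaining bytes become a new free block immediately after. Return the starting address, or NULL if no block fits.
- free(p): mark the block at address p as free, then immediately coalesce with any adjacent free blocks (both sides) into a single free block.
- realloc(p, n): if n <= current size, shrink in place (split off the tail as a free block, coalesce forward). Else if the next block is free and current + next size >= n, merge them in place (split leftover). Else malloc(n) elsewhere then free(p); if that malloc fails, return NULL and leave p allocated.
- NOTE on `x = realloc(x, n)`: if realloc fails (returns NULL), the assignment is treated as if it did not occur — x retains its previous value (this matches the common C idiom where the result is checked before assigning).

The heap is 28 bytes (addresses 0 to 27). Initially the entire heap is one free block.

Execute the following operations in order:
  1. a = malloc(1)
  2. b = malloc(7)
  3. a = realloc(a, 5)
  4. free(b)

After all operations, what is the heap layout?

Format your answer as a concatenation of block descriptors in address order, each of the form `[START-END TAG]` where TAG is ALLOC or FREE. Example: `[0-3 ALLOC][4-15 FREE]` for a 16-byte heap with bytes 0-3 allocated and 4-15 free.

Answer: [0-7 FREE][8-12 ALLOC][13-27 FREE]

Derivation:
Op 1: a = malloc(1) -> a = 0; heap: [0-0 ALLOC][1-27 FREE]
Op 2: b = malloc(7) -> b = 1; heap: [0-0 ALLOC][1-7 ALLOC][8-27 FREE]
Op 3: a = realloc(a, 5) -> a = 8; heap: [0-0 FREE][1-7 ALLOC][8-12 ALLOC][13-27 FREE]
Op 4: free(b) -> (freed b); heap: [0-7 FREE][8-12 ALLOC][13-27 FREE]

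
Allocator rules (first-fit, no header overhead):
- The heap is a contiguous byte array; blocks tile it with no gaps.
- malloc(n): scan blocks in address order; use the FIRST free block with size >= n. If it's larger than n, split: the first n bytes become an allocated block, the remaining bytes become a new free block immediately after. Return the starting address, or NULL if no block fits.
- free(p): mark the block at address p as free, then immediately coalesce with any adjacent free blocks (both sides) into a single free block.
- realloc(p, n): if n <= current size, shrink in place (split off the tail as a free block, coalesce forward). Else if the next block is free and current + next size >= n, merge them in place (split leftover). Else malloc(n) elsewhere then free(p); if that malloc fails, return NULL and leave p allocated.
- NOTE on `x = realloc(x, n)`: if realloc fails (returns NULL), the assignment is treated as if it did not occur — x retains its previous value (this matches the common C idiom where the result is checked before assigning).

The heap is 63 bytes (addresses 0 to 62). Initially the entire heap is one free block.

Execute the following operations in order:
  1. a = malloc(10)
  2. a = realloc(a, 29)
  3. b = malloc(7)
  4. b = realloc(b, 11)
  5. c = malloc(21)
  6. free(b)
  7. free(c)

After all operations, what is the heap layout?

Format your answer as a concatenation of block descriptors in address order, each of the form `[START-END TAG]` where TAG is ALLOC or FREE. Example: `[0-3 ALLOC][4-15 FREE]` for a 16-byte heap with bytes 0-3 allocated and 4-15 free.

Op 1: a = malloc(10) -> a = 0; heap: [0-9 ALLOC][10-62 FREE]
Op 2: a = realloc(a, 29) -> a = 0; heap: [0-28 ALLOC][29-62 FREE]
Op 3: b = malloc(7) -> b = 29; heap: [0-28 ALLOC][29-35 ALLOC][36-62 FREE]
Op 4: b = realloc(b, 11) -> b = 29; heap: [0-28 ALLOC][29-39 ALLOC][40-62 FREE]
Op 5: c = malloc(21) -> c = 40; heap: [0-28 ALLOC][29-39 ALLOC][40-60 ALLOC][61-62 FREE]
Op 6: free(b) -> (freed b); heap: [0-28 ALLOC][29-39 FREE][40-60 ALLOC][61-62 FREE]
Op 7: free(c) -> (freed c); heap: [0-28 ALLOC][29-62 FREE]

Answer: [0-28 ALLOC][29-62 FREE]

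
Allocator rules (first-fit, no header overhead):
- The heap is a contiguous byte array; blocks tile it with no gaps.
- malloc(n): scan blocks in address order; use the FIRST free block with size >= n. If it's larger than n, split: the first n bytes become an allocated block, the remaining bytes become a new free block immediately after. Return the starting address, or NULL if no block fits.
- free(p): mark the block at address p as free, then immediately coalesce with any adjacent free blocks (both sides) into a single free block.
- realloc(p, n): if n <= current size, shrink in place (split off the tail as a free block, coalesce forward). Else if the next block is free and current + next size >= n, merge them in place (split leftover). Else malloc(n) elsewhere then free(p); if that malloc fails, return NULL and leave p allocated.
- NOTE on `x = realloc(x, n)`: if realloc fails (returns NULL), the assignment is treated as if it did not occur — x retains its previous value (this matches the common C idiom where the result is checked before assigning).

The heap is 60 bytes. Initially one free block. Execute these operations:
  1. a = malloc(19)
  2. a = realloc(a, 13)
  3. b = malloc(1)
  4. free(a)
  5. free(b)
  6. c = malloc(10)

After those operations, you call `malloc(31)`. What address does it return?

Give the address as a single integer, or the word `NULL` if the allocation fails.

Op 1: a = malloc(19) -> a = 0; heap: [0-18 ALLOC][19-59 FREE]
Op 2: a = realloc(a, 13) -> a = 0; heap: [0-12 ALLOC][13-59 FREE]
Op 3: b = malloc(1) -> b = 13; heap: [0-12 ALLOC][13-13 ALLOC][14-59 FREE]
Op 4: free(a) -> (freed a); heap: [0-12 FREE][13-13 ALLOC][14-59 FREE]
Op 5: free(b) -> (freed b); heap: [0-59 FREE]
Op 6: c = malloc(10) -> c = 0; heap: [0-9 ALLOC][10-59 FREE]
malloc(31): first-fit scan over [0-9 ALLOC][10-59 FREE] -> 10

Answer: 10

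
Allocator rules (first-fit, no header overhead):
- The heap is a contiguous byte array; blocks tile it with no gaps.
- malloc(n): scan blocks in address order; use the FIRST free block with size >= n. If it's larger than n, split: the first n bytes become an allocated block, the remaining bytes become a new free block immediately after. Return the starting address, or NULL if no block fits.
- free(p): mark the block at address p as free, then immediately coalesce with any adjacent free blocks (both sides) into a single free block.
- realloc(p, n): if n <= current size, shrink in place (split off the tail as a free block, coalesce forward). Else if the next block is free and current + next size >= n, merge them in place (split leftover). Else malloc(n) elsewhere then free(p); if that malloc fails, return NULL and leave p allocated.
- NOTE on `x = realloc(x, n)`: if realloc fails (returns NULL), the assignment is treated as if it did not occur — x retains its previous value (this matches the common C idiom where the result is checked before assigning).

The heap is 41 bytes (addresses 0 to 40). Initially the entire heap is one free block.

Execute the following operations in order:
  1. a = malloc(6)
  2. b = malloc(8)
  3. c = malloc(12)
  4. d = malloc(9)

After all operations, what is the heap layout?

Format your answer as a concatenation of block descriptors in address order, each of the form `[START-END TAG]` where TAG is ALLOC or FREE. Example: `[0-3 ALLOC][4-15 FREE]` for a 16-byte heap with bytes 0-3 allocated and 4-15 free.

Op 1: a = malloc(6) -> a = 0; heap: [0-5 ALLOC][6-40 FREE]
Op 2: b = malloc(8) -> b = 6; heap: [0-5 ALLOC][6-13 ALLOC][14-40 FREE]
Op 3: c = malloc(12) -> c = 14; heap: [0-5 ALLOC][6-13 ALLOC][14-25 ALLOC][26-40 FREE]
Op 4: d = malloc(9) -> d = 26; heap: [0-5 ALLOC][6-13 ALLOC][14-25 ALLOC][26-34 ALLOC][35-40 FREE]

Answer: [0-5 ALLOC][6-13 ALLOC][14-25 ALLOC][26-34 ALLOC][35-40 FREE]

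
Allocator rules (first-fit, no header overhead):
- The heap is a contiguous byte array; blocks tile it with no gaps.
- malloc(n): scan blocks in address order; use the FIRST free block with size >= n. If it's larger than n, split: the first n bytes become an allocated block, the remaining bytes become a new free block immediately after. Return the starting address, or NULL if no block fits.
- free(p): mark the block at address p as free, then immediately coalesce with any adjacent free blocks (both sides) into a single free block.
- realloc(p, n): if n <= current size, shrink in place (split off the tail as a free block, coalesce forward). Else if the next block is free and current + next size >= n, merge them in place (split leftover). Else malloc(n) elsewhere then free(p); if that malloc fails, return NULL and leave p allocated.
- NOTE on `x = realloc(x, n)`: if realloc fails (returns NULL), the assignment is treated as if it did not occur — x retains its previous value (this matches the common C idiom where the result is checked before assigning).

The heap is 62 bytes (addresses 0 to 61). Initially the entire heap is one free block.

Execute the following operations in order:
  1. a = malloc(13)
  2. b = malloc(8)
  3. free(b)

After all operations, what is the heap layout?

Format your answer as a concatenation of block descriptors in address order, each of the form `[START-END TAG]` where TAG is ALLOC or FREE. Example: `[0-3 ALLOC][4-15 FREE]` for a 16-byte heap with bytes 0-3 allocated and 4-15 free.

Op 1: a = malloc(13) -> a = 0; heap: [0-12 ALLOC][13-61 FREE]
Op 2: b = malloc(8) -> b = 13; heap: [0-12 ALLOC][13-20 ALLOC][21-61 FREE]
Op 3: free(b) -> (freed b); heap: [0-12 ALLOC][13-61 FREE]

Answer: [0-12 ALLOC][13-61 FREE]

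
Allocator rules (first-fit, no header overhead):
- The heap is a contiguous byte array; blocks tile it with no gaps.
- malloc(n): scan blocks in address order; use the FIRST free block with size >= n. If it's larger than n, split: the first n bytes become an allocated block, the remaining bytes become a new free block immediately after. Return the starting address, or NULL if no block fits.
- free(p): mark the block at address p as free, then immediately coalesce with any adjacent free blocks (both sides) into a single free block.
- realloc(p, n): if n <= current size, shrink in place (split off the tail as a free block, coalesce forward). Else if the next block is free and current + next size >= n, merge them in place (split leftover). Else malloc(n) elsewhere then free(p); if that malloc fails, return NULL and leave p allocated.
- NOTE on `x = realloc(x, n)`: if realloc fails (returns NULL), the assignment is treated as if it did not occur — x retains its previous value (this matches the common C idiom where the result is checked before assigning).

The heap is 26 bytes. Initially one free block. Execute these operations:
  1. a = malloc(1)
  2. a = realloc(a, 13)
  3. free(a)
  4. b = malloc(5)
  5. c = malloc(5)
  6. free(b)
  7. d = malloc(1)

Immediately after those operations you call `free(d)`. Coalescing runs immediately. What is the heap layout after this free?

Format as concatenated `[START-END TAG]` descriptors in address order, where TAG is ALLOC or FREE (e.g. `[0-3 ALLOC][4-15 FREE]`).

Answer: [0-4 FREE][5-9 ALLOC][10-25 FREE]

Derivation:
Op 1: a = malloc(1) -> a = 0; heap: [0-0 ALLOC][1-25 FREE]
Op 2: a = realloc(a, 13) -> a = 0; heap: [0-12 ALLOC][13-25 FREE]
Op 3: free(a) -> (freed a); heap: [0-25 FREE]
Op 4: b = malloc(5) -> b = 0; heap: [0-4 ALLOC][5-25 FREE]
Op 5: c = malloc(5) -> c = 5; heap: [0-4 ALLOC][5-9 ALLOC][10-25 FREE]
Op 6: free(b) -> (freed b); heap: [0-4 FREE][5-9 ALLOC][10-25 FREE]
Op 7: d = malloc(1) -> d = 0; heap: [0-0 ALLOC][1-4 FREE][5-9 ALLOC][10-25 FREE]
free(d): d = 0 -> block [0-0 ALLOC]; mark free, coalesce with adjacent free neighbors -> [0-4 FREE][5-9 ALLOC][10-25 FREE]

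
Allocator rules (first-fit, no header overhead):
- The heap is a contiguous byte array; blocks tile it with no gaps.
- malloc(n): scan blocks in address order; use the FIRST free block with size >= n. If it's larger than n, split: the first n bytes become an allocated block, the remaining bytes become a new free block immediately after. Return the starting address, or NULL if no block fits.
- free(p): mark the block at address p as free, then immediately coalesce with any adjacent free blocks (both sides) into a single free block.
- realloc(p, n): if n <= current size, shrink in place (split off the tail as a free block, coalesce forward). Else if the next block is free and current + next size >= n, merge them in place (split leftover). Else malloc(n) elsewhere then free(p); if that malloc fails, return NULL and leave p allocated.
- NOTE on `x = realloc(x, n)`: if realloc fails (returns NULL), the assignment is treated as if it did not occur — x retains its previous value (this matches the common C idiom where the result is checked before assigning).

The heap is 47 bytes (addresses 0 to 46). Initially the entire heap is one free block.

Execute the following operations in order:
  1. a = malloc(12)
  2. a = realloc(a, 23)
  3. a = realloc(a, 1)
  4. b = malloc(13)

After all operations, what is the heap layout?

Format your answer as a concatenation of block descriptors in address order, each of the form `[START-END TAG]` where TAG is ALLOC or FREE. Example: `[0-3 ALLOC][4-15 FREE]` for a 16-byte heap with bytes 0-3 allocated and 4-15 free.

Op 1: a = malloc(12) -> a = 0; heap: [0-11 ALLOC][12-46 FREE]
Op 2: a = realloc(a, 23) -> a = 0; heap: [0-22 ALLOC][23-46 FREE]
Op 3: a = realloc(a, 1) -> a = 0; heap: [0-0 ALLOC][1-46 FREE]
Op 4: b = malloc(13) -> b = 1; heap: [0-0 ALLOC][1-13 ALLOC][14-46 FREE]

Answer: [0-0 ALLOC][1-13 ALLOC][14-46 FREE]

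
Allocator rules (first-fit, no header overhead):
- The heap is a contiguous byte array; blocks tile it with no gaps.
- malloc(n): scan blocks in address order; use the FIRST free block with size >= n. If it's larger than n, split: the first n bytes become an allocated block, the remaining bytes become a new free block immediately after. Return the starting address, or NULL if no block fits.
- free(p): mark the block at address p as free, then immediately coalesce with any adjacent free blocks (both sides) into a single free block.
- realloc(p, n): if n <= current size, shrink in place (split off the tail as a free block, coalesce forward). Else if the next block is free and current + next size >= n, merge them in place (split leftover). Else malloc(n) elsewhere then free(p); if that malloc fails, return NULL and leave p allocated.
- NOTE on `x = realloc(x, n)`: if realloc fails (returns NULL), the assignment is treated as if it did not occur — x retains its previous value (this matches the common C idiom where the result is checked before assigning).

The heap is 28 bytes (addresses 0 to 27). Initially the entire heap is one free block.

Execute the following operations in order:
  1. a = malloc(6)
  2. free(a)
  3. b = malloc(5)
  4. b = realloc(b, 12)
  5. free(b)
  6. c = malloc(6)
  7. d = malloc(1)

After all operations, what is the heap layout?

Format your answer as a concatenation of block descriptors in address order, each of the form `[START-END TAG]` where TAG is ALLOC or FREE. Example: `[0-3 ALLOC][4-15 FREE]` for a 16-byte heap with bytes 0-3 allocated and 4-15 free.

Op 1: a = malloc(6) -> a = 0; heap: [0-5 ALLOC][6-27 FREE]
Op 2: free(a) -> (freed a); heap: [0-27 FREE]
Op 3: b = malloc(5) -> b = 0; heap: [0-4 ALLOC][5-27 FREE]
Op 4: b = realloc(b, 12) -> b = 0; heap: [0-11 ALLOC][12-27 FREE]
Op 5: free(b) -> (freed b); heap: [0-27 FREE]
Op 6: c = malloc(6) -> c = 0; heap: [0-5 ALLOC][6-27 FREE]
Op 7: d = malloc(1) -> d = 6; heap: [0-5 ALLOC][6-6 ALLOC][7-27 FREE]

Answer: [0-5 ALLOC][6-6 ALLOC][7-27 FREE]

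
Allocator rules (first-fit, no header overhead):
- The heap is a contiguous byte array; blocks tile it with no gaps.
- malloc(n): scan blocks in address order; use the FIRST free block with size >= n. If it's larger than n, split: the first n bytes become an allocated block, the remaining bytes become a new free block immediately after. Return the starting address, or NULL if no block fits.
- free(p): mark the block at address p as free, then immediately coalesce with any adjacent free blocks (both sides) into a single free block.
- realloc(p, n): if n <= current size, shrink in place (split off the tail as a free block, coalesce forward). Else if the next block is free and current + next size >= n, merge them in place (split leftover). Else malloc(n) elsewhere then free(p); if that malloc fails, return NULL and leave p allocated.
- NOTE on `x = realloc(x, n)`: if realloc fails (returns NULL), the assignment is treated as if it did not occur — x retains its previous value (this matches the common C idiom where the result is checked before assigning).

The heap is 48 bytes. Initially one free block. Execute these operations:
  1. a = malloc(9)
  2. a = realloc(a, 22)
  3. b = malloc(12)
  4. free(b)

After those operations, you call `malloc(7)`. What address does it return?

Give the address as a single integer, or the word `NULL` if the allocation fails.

Answer: 22

Derivation:
Op 1: a = malloc(9) -> a = 0; heap: [0-8 ALLOC][9-47 FREE]
Op 2: a = realloc(a, 22) -> a = 0; heap: [0-21 ALLOC][22-47 FREE]
Op 3: b = malloc(12) -> b = 22; heap: [0-21 ALLOC][22-33 ALLOC][34-47 FREE]
Op 4: free(b) -> (freed b); heap: [0-21 ALLOC][22-47 FREE]
malloc(7): first-fit scan over [0-21 ALLOC][22-47 FREE] -> 22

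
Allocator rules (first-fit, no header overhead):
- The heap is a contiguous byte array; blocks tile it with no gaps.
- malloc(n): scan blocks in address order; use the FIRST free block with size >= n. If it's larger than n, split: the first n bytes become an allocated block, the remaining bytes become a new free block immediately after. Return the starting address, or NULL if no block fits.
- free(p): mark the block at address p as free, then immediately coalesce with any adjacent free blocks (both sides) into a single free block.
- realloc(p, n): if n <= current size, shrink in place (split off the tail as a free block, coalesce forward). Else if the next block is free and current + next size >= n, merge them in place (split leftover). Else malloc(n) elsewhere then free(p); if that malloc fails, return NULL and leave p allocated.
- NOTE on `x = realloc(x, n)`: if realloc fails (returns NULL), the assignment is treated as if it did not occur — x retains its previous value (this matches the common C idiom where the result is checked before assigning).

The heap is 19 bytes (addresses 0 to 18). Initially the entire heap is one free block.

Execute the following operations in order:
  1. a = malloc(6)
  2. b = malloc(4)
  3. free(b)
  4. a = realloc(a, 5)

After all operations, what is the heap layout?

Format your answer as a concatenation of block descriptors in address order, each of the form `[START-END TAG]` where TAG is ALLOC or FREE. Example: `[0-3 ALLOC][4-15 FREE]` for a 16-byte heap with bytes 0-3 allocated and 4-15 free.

Op 1: a = malloc(6) -> a = 0; heap: [0-5 ALLOC][6-18 FREE]
Op 2: b = malloc(4) -> b = 6; heap: [0-5 ALLOC][6-9 ALLOC][10-18 FREE]
Op 3: free(b) -> (freed b); heap: [0-5 ALLOC][6-18 FREE]
Op 4: a = realloc(a, 5) -> a = 0; heap: [0-4 ALLOC][5-18 FREE]

Answer: [0-4 ALLOC][5-18 FREE]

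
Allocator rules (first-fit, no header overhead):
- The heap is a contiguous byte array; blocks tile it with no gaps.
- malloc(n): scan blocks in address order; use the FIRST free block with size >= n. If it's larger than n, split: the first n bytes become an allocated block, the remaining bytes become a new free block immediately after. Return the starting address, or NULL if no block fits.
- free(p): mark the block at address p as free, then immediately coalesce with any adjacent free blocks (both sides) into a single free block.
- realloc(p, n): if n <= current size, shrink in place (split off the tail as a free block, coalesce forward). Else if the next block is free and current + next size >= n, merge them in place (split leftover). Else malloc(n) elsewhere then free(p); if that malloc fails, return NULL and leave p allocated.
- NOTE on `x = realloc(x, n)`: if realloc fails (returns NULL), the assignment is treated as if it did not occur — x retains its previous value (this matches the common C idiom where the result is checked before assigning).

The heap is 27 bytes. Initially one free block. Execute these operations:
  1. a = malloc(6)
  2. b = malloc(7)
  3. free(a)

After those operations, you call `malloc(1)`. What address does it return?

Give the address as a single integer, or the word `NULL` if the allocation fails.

Answer: 0

Derivation:
Op 1: a = malloc(6) -> a = 0; heap: [0-5 ALLOC][6-26 FREE]
Op 2: b = malloc(7) -> b = 6; heap: [0-5 ALLOC][6-12 ALLOC][13-26 FREE]
Op 3: free(a) -> (freed a); heap: [0-5 FREE][6-12 ALLOC][13-26 FREE]
malloc(1): first-fit scan over [0-5 FREE][6-12 ALLOC][13-26 FREE] -> 0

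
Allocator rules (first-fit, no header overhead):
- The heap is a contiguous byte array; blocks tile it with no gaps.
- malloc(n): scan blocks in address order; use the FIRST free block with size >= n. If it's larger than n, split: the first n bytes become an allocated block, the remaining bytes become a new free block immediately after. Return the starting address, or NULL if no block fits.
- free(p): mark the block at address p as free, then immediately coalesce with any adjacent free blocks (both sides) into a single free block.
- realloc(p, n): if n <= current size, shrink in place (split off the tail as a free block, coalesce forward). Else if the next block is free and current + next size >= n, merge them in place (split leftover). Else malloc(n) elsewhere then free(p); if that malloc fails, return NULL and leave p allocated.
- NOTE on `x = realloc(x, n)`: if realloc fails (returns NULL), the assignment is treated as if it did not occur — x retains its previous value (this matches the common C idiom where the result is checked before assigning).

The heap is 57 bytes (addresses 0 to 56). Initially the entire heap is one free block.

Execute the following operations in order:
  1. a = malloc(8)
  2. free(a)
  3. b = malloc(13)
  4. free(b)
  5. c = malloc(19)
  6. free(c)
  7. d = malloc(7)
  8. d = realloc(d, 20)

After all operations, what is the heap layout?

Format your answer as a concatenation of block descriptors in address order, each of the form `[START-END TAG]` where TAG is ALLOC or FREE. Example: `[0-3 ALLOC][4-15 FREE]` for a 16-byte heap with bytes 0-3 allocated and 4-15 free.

Answer: [0-19 ALLOC][20-56 FREE]

Derivation:
Op 1: a = malloc(8) -> a = 0; heap: [0-7 ALLOC][8-56 FREE]
Op 2: free(a) -> (freed a); heap: [0-56 FREE]
Op 3: b = malloc(13) -> b = 0; heap: [0-12 ALLOC][13-56 FREE]
Op 4: free(b) -> (freed b); heap: [0-56 FREE]
Op 5: c = malloc(19) -> c = 0; heap: [0-18 ALLOC][19-56 FREE]
Op 6: free(c) -> (freed c); heap: [0-56 FREE]
Op 7: d = malloc(7) -> d = 0; heap: [0-6 ALLOC][7-56 FREE]
Op 8: d = realloc(d, 20) -> d = 0; heap: [0-19 ALLOC][20-56 FREE]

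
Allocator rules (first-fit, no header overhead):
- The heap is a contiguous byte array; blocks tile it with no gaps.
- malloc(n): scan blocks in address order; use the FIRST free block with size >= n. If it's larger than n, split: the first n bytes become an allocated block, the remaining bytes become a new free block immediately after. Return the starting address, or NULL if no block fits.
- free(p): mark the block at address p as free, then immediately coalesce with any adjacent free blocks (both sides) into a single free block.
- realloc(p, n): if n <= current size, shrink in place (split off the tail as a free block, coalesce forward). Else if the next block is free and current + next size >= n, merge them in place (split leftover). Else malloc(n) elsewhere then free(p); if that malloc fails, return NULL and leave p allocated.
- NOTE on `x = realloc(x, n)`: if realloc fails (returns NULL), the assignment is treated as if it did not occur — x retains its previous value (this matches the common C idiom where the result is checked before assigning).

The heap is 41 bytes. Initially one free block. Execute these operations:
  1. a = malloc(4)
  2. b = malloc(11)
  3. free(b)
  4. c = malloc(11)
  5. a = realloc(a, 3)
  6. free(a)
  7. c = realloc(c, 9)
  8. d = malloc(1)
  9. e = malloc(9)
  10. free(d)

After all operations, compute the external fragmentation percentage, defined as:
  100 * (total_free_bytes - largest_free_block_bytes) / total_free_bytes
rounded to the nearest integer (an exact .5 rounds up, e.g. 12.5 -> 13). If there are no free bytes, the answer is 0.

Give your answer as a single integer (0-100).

Op 1: a = malloc(4) -> a = 0; heap: [0-3 ALLOC][4-40 FREE]
Op 2: b = malloc(11) -> b = 4; heap: [0-3 ALLOC][4-14 ALLOC][15-40 FREE]
Op 3: free(b) -> (freed b); heap: [0-3 ALLOC][4-40 FREE]
Op 4: c = malloc(11) -> c = 4; heap: [0-3 ALLOC][4-14 ALLOC][15-40 FREE]
Op 5: a = realloc(a, 3) -> a = 0; heap: [0-2 ALLOC][3-3 FREE][4-14 ALLOC][15-40 FREE]
Op 6: free(a) -> (freed a); heap: [0-3 FREE][4-14 ALLOC][15-40 FREE]
Op 7: c = realloc(c, 9) -> c = 4; heap: [0-3 FREE][4-12 ALLOC][13-40 FREE]
Op 8: d = malloc(1) -> d = 0; heap: [0-0 ALLOC][1-3 FREE][4-12 ALLOC][13-40 FREE]
Op 9: e = malloc(9) -> e = 13; heap: [0-0 ALLOC][1-3 FREE][4-12 ALLOC][13-21 ALLOC][22-40 FREE]
Op 10: free(d) -> (freed d); heap: [0-3 FREE][4-12 ALLOC][13-21 ALLOC][22-40 FREE]
Free blocks: [4 19] total_free=23 largest=19 -> 100*(23-19)/23 = 400/23 ≈ 17.391 -> rounds to 17

Answer: 17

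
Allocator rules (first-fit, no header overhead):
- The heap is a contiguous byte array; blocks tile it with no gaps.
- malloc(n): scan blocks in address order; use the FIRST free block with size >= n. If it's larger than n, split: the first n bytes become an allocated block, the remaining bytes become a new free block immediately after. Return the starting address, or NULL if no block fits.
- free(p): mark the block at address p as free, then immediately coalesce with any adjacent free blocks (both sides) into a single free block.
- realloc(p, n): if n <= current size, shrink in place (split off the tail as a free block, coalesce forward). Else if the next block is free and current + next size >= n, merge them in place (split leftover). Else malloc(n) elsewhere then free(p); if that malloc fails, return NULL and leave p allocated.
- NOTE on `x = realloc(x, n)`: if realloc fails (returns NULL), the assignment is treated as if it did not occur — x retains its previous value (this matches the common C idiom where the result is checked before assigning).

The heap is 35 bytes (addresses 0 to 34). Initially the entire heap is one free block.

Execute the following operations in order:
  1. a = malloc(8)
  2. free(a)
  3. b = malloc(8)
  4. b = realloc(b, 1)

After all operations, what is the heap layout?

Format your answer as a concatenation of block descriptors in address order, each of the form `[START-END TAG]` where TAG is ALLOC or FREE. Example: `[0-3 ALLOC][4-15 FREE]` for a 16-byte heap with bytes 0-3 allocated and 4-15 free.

Op 1: a = malloc(8) -> a = 0; heap: [0-7 ALLOC][8-34 FREE]
Op 2: free(a) -> (freed a); heap: [0-34 FREE]
Op 3: b = malloc(8) -> b = 0; heap: [0-7 ALLOC][8-34 FREE]
Op 4: b = realloc(b, 1) -> b = 0; heap: [0-0 ALLOC][1-34 FREE]

Answer: [0-0 ALLOC][1-34 FREE]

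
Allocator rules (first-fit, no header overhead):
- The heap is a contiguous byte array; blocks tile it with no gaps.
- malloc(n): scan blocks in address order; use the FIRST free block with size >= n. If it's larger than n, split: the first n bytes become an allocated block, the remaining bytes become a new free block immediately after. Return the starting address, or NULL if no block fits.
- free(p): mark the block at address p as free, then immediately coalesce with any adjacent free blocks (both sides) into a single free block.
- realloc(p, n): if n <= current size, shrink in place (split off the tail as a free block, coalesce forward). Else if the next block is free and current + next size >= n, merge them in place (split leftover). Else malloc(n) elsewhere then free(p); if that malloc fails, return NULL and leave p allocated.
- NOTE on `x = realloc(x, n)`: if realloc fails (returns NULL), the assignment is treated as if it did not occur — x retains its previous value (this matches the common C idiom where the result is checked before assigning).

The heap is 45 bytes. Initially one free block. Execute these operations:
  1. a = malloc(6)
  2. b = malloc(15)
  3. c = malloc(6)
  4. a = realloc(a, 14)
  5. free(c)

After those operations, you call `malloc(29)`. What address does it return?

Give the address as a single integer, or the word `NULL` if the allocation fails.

Answer: NULL

Derivation:
Op 1: a = malloc(6) -> a = 0; heap: [0-5 ALLOC][6-44 FREE]
Op 2: b = malloc(15) -> b = 6; heap: [0-5 ALLOC][6-20 ALLOC][21-44 FREE]
Op 3: c = malloc(6) -> c = 21; heap: [0-5 ALLOC][6-20 ALLOC][21-26 ALLOC][27-44 FREE]
Op 4: a = realloc(a, 14) -> a = 27; heap: [0-5 FREE][6-20 ALLOC][21-26 ALLOC][27-40 ALLOC][41-44 FREE]
Op 5: free(c) -> (freed c); heap: [0-5 FREE][6-20 ALLOC][21-26 FREE][27-40 ALLOC][41-44 FREE]
malloc(29): first-fit scan over [0-5 FREE][6-20 ALLOC][21-26 FREE][27-40 ALLOC][41-44 FREE] -> NULL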